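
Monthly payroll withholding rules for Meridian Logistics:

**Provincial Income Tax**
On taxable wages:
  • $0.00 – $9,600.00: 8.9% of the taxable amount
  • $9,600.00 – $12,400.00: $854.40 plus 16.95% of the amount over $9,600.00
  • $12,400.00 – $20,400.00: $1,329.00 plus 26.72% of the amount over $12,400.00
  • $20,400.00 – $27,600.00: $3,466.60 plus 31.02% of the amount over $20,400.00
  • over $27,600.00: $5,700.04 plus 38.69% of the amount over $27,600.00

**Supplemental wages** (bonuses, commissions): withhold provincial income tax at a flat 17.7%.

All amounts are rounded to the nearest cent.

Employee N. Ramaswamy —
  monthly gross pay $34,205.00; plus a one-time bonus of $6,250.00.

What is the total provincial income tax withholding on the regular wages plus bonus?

$9,361.76

Provincial Income Tax: taxable = $34,205.00
  $5,700.04 + 38.69% × ($34,205.00 − $27,600.00) = $5,700.04 + 38.69% × $6,605.00 = $8,255.51
Supplemental (17.7% flat on bonus): 17.7% × $6,250.00 = $1,106.25
Total provincial income tax: $8,255.51 + $1,106.25 = $9,361.76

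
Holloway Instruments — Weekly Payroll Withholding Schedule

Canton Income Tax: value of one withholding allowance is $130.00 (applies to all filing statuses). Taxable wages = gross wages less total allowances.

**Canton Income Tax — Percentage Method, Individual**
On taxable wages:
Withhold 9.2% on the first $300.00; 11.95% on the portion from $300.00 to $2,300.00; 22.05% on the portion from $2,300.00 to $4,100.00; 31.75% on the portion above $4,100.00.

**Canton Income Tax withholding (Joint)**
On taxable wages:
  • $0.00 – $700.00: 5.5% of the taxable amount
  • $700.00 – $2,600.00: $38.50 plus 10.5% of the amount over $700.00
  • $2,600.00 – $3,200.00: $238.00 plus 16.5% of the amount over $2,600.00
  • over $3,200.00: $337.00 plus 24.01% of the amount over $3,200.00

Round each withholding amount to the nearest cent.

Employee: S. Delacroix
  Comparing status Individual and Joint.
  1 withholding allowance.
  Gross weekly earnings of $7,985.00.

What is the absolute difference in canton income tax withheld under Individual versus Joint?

$401.04

Canton Income Tax (Individual): taxable = $7,985.00 − 1×$130.00 = $7,855.00
  $663.50 + 31.75% × ($7,855.00 − $4,100.00) = $663.50 + 31.75% × $3,755.00 = $1,855.71
Canton Income Tax (Joint): taxable = $7,985.00 − 1×$130.00 = $7,855.00
  $337.00 + 24.01% × ($7,855.00 − $3,200.00) = $337.00 + 24.01% × $4,655.00 = $1,454.67
Difference: |$1,855.71 − $1,454.67| = $401.04 (higher under Individual)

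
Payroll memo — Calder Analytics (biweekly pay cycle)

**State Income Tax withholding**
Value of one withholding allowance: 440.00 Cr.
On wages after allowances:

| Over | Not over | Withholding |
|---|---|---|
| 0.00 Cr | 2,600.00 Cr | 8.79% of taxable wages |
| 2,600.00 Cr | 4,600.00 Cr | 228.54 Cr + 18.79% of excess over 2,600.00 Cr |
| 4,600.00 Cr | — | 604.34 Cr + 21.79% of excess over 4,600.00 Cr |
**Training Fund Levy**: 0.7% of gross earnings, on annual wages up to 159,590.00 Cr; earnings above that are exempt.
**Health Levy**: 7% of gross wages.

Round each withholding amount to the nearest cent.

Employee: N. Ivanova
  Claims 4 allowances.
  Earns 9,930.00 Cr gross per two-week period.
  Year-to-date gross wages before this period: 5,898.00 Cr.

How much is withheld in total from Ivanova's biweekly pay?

State Income Tax: taxable = 9,930.00 Cr − 4×440.00 Cr = 8,170.00 Cr
  604.34 Cr + 21.79% × (8,170.00 Cr − 4,600.00 Cr) = 604.34 Cr + 21.79% × 3,570.00 Cr = 1,382.24 Cr
Training Fund Levy: 0.7% × 9,930.00 Cr = 69.51 Cr
Health Levy: 7% × 9,930.00 Cr = 695.10 Cr
Total: 1,382.24 Cr + 69.51 Cr + 695.10 Cr = 2,146.85 Cr

2,146.85 Cr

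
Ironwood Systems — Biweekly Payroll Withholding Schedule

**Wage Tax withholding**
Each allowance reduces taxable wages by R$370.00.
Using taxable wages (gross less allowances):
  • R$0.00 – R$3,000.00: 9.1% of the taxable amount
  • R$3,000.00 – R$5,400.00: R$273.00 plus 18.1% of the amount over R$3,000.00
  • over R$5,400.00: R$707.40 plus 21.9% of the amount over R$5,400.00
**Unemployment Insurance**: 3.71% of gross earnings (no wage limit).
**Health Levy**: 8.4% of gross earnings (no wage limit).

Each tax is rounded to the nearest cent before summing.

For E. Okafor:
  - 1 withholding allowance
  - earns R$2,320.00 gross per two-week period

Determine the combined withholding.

Wage Tax: taxable = R$2,320.00 − 1×R$370.00 = R$1,950.00
  9.1% × R$1,950.00 = R$177.45
Unemployment Insurance: 3.71% × R$2,320.00 = R$86.07
Health Levy: 8.4% × R$2,320.00 = R$194.88
Total: R$177.45 + R$86.07 + R$194.88 = R$458.40

R$458.40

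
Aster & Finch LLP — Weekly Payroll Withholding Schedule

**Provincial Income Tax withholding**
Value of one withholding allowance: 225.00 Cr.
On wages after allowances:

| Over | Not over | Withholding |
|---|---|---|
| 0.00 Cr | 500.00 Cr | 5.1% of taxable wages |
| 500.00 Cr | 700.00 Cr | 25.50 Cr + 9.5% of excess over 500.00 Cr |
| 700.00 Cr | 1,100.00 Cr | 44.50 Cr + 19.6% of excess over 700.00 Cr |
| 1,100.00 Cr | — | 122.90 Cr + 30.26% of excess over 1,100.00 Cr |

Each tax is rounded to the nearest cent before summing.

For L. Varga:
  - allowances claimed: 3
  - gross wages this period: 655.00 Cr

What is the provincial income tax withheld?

Provincial Income Tax: taxable = 655.00 Cr − 3×225.00 Cr = -20.00 Cr
  Taxable ≤ 0 → 0.00 Cr

0.00 Cr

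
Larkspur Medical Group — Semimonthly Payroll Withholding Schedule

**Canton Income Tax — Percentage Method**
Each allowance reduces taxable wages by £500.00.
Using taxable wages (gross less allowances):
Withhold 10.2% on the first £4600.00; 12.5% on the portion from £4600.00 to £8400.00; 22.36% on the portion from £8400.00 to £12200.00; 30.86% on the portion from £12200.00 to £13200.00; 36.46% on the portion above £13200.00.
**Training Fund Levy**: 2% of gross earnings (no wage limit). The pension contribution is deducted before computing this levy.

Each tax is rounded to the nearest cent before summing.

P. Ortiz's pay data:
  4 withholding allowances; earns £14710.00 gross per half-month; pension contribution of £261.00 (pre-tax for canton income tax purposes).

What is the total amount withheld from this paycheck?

£2159.70

Canton Income Tax: taxable = £14710.00 − £261.00 − 4×£500.00 = £12449.00
  £1793.88 + 30.86% × (£12449.00 − £12200.00) = £1793.88 + 30.86% × £249.00 = £1870.72
Training Fund Levy: 2% × £14449.00 = £288.98
Total: £1870.72 + £288.98 = £2159.70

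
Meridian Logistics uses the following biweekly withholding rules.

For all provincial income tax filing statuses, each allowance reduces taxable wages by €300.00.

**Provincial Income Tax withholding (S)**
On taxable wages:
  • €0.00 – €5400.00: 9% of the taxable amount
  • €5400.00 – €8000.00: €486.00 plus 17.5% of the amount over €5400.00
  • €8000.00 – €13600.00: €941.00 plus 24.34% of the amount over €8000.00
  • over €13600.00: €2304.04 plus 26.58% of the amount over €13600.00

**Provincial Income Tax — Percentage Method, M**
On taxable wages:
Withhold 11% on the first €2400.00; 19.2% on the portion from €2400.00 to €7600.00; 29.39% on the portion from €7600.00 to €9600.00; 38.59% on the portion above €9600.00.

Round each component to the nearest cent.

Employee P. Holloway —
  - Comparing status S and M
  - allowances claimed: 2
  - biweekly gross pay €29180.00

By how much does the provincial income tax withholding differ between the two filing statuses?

€2888.86

Provincial Income Tax (S): taxable = €29180.00 − 2×€300.00 = €28580.00
  €2304.04 + 26.58% × (€28580.00 − €13600.00) = €2304.04 + 26.58% × €14980.00 = €6285.72
Provincial Income Tax (M): taxable = €29180.00 − 2×€300.00 = €28580.00
  €1850.20 + 38.59% × (€28580.00 − €9600.00) = €1850.20 + 38.59% × €18980.00 = €9174.58
Difference: |€6285.72 − €9174.58| = €2888.86 (higher under M)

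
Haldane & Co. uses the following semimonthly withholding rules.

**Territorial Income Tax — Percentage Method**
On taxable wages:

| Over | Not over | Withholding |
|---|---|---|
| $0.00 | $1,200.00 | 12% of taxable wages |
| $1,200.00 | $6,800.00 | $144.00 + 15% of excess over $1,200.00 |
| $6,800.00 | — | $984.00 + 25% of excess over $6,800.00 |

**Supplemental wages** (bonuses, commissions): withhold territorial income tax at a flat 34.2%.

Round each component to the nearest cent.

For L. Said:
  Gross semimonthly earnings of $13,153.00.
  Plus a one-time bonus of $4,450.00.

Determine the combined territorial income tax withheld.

Territorial Income Tax: taxable = $13,153.00
  $984.00 + 25% × ($13,153.00 − $6,800.00) = $984.00 + 25% × $6,353.00 = $2,572.25
Supplemental (34.2% flat on bonus): 34.2% × $4,450.00 = $1,521.90
Total territorial income tax: $2,572.25 + $1,521.90 = $4,094.15

$4,094.15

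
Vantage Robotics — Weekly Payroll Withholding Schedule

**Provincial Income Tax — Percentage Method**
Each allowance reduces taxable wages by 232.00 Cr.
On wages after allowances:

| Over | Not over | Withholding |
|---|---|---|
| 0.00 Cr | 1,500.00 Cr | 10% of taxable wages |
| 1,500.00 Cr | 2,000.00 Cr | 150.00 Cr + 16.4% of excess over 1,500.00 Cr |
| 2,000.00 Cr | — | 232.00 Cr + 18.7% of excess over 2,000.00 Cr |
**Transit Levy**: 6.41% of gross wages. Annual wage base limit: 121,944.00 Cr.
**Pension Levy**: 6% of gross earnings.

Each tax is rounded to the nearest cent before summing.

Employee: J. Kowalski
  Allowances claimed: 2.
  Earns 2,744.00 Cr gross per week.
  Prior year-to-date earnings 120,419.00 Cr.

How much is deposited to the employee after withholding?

Provincial Income Tax: taxable = 2,744.00 Cr − 2×232.00 Cr = 2,280.00 Cr
  232.00 Cr + 18.7% × (2,280.00 Cr − 2,000.00 Cr) = 232.00 Cr + 18.7% × 280.00 Cr = 284.36 Cr
Transit Levy: cap 121,944.00 Cr − YTD 120,419.00 Cr = 1,525.00 Cr subject; 6.41% × 1,525.00 Cr = 97.75 Cr
Pension Levy: 6% × 2,744.00 Cr = 164.64 Cr
Total withheld: 284.36 Cr + 97.75 Cr + 164.64 Cr = 546.75 Cr
Net pay: 2,744.00 Cr − 546.75 Cr = 2,197.25 Cr

2,197.25 Cr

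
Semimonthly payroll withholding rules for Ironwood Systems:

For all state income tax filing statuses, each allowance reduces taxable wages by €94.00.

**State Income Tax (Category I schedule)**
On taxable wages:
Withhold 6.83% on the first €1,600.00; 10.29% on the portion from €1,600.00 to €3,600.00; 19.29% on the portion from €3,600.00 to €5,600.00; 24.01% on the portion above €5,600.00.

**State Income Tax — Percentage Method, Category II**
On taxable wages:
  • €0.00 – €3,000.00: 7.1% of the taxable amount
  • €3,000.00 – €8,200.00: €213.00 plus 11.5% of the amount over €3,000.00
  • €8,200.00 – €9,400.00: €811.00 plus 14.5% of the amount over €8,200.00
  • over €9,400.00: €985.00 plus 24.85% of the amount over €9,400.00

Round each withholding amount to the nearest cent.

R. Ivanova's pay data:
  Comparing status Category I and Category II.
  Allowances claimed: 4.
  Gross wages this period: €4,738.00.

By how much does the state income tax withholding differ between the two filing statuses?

€92.44

State Income Tax (Category I): taxable = €4,738.00 − 4×€94.00 = €4,362.00
  €315.08 + 19.29% × (€4,362.00 − €3,600.00) = €315.08 + 19.29% × €762.00 = €462.07
State Income Tax (Category II): taxable = €4,738.00 − 4×€94.00 = €4,362.00
  €213.00 + 11.5% × (€4,362.00 − €3,000.00) = €213.00 + 11.5% × €1,362.00 = €369.63
Difference: |€462.07 − €369.63| = €92.44 (higher under Category I)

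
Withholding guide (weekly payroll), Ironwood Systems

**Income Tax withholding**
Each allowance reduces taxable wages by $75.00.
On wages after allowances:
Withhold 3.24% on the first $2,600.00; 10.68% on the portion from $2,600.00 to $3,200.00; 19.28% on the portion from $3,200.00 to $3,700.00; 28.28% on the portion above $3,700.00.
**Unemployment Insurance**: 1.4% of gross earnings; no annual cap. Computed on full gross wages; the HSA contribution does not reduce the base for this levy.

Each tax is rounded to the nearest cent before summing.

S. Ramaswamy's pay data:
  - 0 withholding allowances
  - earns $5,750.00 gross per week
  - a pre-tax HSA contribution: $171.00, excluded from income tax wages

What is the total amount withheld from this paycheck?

Income Tax: taxable = $5,750.00 − $171.00 = $5,579.00
  $244.72 + 28.28% × ($5,579.00 − $3,700.00) = $244.72 + 28.28% × $1,879.00 = $776.10
Unemployment Insurance: 1.4% × $5,750.00 = $80.50
Total: $776.10 + $80.50 = $856.60

$856.60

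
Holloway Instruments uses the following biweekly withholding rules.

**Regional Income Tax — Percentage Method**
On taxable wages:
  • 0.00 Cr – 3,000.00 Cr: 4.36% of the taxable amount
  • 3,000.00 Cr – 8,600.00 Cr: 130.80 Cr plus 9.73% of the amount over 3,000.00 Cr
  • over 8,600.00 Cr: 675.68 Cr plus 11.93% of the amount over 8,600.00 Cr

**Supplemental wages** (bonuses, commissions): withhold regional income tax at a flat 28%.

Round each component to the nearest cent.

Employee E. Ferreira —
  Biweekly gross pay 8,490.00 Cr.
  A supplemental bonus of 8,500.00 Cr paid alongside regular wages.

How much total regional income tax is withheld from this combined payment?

Regional Income Tax: taxable = 8,490.00 Cr
  130.80 Cr + 9.73% × (8,490.00 Cr − 3,000.00 Cr) = 130.80 Cr + 9.73% × 5,490.00 Cr = 664.98 Cr
Supplemental (28% flat on bonus): 28% × 8,500.00 Cr = 2,380.00 Cr
Total regional income tax: 664.98 Cr + 2,380.00 Cr = 3,044.98 Cr

3,044.98 Cr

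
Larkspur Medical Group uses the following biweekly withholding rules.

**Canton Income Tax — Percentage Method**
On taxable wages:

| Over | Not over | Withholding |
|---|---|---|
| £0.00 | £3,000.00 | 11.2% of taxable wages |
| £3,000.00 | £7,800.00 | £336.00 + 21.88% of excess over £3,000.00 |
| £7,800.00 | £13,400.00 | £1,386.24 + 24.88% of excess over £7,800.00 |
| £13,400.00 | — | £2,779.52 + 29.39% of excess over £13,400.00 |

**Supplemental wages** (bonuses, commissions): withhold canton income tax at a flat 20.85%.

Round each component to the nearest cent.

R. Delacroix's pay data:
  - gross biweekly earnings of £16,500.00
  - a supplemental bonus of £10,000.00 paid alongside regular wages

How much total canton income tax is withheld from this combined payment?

£5,775.61

Canton Income Tax: taxable = £16,500.00
  £2,779.52 + 29.39% × (£16,500.00 − £13,400.00) = £2,779.52 + 29.39% × £3,100.00 = £3,690.61
Supplemental (20.85% flat on bonus): 20.85% × £10,000.00 = £2,085.00
Total canton income tax: £3,690.61 + £2,085.00 = £5,775.61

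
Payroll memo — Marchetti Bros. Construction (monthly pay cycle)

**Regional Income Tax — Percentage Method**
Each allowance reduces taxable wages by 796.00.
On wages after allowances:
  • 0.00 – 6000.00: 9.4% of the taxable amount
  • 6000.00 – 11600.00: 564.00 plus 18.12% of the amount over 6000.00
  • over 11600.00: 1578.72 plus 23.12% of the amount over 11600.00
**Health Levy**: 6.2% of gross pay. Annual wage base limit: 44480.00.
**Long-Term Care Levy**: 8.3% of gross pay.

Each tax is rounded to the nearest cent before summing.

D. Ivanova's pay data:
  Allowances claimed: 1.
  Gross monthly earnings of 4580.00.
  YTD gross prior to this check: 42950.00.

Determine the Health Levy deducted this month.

Health Levy: cap 44480.00 − YTD 42950.00 = 1530.00 subject; 6.2% × 1530.00 = 94.86

94.86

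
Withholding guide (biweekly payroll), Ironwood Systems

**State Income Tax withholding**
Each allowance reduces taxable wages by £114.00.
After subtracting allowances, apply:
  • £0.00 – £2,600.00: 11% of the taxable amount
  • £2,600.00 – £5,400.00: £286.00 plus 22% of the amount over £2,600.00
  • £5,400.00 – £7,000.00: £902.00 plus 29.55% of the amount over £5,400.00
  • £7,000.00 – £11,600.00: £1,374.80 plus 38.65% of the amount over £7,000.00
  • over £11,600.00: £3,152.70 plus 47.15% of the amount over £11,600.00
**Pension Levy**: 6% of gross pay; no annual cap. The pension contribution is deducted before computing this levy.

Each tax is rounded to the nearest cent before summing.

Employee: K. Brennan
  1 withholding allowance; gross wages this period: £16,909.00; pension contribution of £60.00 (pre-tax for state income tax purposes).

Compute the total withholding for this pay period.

£6,584.79

State Income Tax: taxable = £16,909.00 − £60.00 − 1×£114.00 = £16,735.00
  £3,152.70 + 47.15% × (£16,735.00 − £11,600.00) = £3,152.70 + 47.15% × £5,135.00 = £5,573.85
Pension Levy: 6% × £16,849.00 = £1,010.94
Total: £5,573.85 + £1,010.94 = £6,584.79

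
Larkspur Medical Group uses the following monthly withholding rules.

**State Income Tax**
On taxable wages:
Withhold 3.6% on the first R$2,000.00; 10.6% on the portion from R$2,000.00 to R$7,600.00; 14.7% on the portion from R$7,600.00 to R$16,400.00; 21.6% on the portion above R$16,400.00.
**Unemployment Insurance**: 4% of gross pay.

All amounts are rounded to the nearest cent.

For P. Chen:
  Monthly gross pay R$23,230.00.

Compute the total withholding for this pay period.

State Income Tax: taxable = R$23,230.00
  R$1,959.20 + 21.6% × (R$23,230.00 − R$16,400.00) = R$1,959.20 + 21.6% × R$6,830.00 = R$3,434.48
Unemployment Insurance: 4% × R$23,230.00 = R$929.20
Total: R$3,434.48 + R$929.20 = R$4,363.68

R$4,363.68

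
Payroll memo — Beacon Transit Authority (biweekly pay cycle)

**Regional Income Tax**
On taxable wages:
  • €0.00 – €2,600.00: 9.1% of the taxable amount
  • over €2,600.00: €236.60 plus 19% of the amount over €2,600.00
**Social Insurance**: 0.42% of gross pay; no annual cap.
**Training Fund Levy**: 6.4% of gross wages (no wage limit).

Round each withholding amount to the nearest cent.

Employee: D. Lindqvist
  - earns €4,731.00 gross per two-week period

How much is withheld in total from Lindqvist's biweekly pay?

Regional Income Tax: taxable = €4,731.00
  €236.60 + 19% × (€4,731.00 − €2,600.00) = €236.60 + 19% × €2,131.00 = €641.49
Social Insurance: 0.42% × €4,731.00 = €19.87
Training Fund Levy: 6.4% × €4,731.00 = €302.78
Total: €641.49 + €19.87 + €302.78 = €964.14

€964.14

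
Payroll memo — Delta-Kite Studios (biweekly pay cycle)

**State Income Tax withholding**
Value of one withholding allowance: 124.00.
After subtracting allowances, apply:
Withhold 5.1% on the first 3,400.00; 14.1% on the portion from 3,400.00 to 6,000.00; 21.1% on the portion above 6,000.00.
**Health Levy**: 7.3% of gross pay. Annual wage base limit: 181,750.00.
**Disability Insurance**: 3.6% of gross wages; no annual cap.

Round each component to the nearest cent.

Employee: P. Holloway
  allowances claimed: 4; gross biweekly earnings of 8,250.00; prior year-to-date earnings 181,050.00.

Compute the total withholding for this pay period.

State Income Tax: taxable = 8,250.00 − 4×124.00 = 7,754.00
  540.00 + 21.1% × (7,754.00 − 6,000.00) = 540.00 + 21.1% × 1,754.00 = 910.09
Health Levy: cap 181,750.00 − YTD 181,050.00 = 700.00 subject; 7.3% × 700.00 = 51.10
Disability Insurance: 3.6% × 8,250.00 = 297.00
Total: 910.09 + 51.10 + 297.00 = 1,258.19

1,258.19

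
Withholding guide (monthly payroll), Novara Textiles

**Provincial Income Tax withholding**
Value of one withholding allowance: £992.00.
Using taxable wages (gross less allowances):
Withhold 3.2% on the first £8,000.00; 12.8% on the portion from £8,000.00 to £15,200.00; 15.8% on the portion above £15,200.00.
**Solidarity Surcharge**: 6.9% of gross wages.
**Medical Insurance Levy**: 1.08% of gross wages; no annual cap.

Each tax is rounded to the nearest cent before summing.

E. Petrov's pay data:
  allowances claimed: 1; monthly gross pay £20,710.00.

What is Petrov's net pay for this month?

Provincial Income Tax: taxable = £20,710.00 − 1×£992.00 = £19,718.00
  £1,177.60 + 15.8% × (£19,718.00 − £15,200.00) = £1,177.60 + 15.8% × £4,518.00 = £1,891.44
Solidarity Surcharge: 6.9% × £20,710.00 = £1,428.99
Medical Insurance Levy: 1.08% × £20,710.00 = £223.67
Total withheld: £1,891.44 + £1,428.99 + £223.67 = £3,544.10
Net pay: £20,710.00 − £3,544.10 = £17,165.90

£17,165.90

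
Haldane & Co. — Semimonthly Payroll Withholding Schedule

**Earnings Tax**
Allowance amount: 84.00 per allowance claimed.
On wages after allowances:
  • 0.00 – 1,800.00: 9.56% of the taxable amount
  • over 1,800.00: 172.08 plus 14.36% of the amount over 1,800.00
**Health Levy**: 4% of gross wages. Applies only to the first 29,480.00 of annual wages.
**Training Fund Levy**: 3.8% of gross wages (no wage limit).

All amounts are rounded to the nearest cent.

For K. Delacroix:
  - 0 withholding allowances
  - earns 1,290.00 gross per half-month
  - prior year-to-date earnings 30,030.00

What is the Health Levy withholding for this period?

0.00

Health Levy: YTD 30,030.00 ≥ cap 29,480.00 → 0.00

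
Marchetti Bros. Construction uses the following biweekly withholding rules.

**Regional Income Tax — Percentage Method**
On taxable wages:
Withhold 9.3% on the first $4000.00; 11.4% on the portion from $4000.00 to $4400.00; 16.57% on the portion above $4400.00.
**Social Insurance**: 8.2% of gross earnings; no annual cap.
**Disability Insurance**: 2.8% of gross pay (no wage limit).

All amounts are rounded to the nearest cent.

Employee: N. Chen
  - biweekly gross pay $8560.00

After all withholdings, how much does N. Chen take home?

$6511.49

Regional Income Tax: taxable = $8560.00
  $417.60 + 16.57% × ($8560.00 − $4400.00) = $417.60 + 16.57% × $4160.00 = $1106.91
Social Insurance: 8.2% × $8560.00 = $701.92
Disability Insurance: 2.8% × $8560.00 = $239.68
Total withheld: $1106.91 + $701.92 + $239.68 = $2048.51
Net pay: $8560.00 − $2048.51 = $6511.49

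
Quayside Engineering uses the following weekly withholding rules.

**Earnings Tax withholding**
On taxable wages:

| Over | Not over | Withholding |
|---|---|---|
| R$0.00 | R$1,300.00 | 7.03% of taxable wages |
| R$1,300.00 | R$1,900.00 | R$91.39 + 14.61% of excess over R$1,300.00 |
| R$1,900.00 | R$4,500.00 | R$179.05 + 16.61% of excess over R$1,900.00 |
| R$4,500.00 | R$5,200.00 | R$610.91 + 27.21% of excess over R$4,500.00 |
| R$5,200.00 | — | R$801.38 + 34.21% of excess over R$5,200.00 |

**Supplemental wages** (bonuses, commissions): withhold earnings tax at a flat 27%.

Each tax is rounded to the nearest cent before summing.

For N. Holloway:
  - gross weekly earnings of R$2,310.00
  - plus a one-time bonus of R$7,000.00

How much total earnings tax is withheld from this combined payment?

Earnings Tax: taxable = R$2,310.00
  R$179.05 + 16.61% × (R$2,310.00 − R$1,900.00) = R$179.05 + 16.61% × R$410.00 = R$247.15
Supplemental (27% flat on bonus): 27% × R$7,000.00 = R$1,890.00
Total earnings tax: R$247.15 + R$1,890.00 = R$2,137.15

R$2,137.15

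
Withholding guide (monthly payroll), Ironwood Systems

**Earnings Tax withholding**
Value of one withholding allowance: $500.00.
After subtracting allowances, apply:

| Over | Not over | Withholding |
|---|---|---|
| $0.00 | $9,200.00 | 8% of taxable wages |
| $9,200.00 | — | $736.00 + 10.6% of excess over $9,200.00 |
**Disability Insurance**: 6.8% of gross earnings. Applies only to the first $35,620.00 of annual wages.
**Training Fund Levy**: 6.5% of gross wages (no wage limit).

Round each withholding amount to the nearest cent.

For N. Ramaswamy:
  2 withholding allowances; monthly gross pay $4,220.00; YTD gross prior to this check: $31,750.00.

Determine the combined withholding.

Earnings Tax: taxable = $4,220.00 − 2×$500.00 = $3,220.00
  8% × $3,220.00 = $257.60
Disability Insurance: cap $35,620.00 − YTD $31,750.00 = $3,870.00 subject; 6.8% × $3,870.00 = $263.16
Training Fund Levy: 6.5% × $4,220.00 = $274.30
Total: $257.60 + $263.16 + $274.30 = $795.06

$795.06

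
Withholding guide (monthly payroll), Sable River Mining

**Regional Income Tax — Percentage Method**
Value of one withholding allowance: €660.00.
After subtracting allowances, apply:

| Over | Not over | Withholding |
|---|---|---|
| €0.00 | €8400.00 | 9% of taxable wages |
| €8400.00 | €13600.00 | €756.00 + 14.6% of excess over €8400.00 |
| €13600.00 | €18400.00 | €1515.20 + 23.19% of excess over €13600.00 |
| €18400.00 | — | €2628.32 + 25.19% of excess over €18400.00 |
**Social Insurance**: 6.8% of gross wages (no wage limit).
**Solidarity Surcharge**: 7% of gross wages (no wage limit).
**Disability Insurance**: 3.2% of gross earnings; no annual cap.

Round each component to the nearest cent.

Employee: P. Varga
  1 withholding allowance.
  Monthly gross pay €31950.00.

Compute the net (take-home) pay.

€20643.19

Regional Income Tax: taxable = €31950.00 − 1×€660.00 = €31290.00
  €2628.32 + 25.19% × (€31290.00 − €18400.00) = €2628.32 + 25.19% × €12890.00 = €5875.31
Social Insurance: 6.8% × €31950.00 = €2172.60
Solidarity Surcharge: 7% × €31950.00 = €2236.50
Disability Insurance: 3.2% × €31950.00 = €1022.40
Total withheld: €5875.31 + €2172.60 + €2236.50 + €1022.40 = €11306.81
Net pay: €31950.00 − €11306.81 = €20643.19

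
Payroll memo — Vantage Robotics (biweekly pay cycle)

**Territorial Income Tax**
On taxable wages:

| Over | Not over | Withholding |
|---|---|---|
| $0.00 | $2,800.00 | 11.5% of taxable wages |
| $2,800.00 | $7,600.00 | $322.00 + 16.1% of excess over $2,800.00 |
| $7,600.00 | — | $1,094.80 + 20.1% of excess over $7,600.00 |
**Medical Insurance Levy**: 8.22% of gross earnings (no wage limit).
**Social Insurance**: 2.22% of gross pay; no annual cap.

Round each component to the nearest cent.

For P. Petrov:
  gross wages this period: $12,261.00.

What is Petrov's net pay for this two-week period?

$8,949.30

Territorial Income Tax: taxable = $12,261.00
  $1,094.80 + 20.1% × ($12,261.00 − $7,600.00) = $1,094.80 + 20.1% × $4,661.00 = $2,031.66
Medical Insurance Levy: 8.22% × $12,261.00 = $1,007.85
Social Insurance: 2.22% × $12,261.00 = $272.19
Total withheld: $2,031.66 + $1,007.85 + $272.19 = $3,311.70
Net pay: $12,261.00 − $3,311.70 = $8,949.30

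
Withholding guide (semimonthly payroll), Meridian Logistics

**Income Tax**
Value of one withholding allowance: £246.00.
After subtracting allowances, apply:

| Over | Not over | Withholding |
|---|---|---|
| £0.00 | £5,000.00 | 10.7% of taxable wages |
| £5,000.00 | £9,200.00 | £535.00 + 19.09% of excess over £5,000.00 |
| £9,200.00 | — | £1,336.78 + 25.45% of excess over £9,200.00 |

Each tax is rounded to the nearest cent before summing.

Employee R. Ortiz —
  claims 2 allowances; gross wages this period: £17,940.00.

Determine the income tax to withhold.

£3,435.90

Income Tax: taxable = £17,940.00 − 2×£246.00 = £17,448.00
  £1,336.78 + 25.45% × (£17,448.00 − £9,200.00) = £1,336.78 + 25.45% × £8,248.00 = £3,435.90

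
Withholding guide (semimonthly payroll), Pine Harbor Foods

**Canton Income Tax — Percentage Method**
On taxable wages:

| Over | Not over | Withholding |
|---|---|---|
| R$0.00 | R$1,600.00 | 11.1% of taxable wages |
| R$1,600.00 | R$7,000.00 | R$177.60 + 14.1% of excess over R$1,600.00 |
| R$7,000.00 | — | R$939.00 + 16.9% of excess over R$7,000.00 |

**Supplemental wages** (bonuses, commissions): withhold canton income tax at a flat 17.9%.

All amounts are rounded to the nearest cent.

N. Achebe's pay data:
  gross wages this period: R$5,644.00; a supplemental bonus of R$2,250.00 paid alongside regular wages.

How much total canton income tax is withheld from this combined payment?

Canton Income Tax: taxable = R$5,644.00
  R$177.60 + 14.1% × (R$5,644.00 − R$1,600.00) = R$177.60 + 14.1% × R$4,044.00 = R$747.80
Supplemental (17.9% flat on bonus): 17.9% × R$2,250.00 = R$402.75
Total canton income tax: R$747.80 + R$402.75 = R$1,150.55

R$1,150.55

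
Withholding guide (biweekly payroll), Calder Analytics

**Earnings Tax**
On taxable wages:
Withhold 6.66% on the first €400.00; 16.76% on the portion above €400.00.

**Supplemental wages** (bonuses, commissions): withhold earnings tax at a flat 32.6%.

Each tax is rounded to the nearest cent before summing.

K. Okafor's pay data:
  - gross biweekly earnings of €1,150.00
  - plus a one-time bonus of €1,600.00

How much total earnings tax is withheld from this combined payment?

€673.94

Earnings Tax: taxable = €1,150.00
  €26.64 + 16.76% × (€1,150.00 − €400.00) = €26.64 + 16.76% × €750.00 = €152.34
Supplemental (32.6% flat on bonus): 32.6% × €1,600.00 = €521.60
Total earnings tax: €152.34 + €521.60 = €673.94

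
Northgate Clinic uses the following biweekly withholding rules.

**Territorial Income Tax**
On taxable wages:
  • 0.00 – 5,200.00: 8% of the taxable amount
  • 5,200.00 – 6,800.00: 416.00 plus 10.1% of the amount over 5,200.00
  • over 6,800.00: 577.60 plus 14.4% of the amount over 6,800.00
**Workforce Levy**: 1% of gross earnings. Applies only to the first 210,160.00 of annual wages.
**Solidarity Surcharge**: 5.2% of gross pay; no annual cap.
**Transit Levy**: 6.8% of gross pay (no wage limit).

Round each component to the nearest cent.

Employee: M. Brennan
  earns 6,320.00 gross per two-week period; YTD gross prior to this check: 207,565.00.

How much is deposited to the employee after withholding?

Territorial Income Tax: taxable = 6,320.00
  416.00 + 10.1% × (6,320.00 − 5,200.00) = 416.00 + 10.1% × 1,120.00 = 529.12
Workforce Levy: cap 210,160.00 − YTD 207,565.00 = 2,595.00 subject; 1% × 2,595.00 = 25.95
Solidarity Surcharge: 5.2% × 6,320.00 = 328.64
Transit Levy: 6.8% × 6,320.00 = 429.76
Total withheld: 529.12 + 25.95 + 328.64 + 429.76 = 1,313.47
Net pay: 6,320.00 − 1,313.47 = 5,006.53

5,006.53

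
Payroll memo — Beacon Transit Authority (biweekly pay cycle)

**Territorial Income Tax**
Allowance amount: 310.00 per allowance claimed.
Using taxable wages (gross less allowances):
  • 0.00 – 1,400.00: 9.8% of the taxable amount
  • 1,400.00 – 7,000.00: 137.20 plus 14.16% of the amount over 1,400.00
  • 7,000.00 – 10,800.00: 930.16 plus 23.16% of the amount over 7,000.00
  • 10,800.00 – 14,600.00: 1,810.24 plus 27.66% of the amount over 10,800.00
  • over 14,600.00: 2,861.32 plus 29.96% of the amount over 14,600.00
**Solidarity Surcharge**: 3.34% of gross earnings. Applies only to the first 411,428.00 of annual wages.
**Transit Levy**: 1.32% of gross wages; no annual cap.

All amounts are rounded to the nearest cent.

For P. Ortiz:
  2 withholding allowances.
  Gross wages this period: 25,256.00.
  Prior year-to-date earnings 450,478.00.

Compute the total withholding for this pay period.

Territorial Income Tax: taxable = 25,256.00 − 2×310.00 = 24,636.00
  2,861.32 + 29.96% × (24,636.00 − 14,600.00) = 2,861.32 + 29.96% × 10,036.00 = 5,868.11
Solidarity Surcharge: YTD 450,478.00 ≥ cap 411,428.00 → 0.00
Transit Levy: 1.32% × 25,256.00 = 333.38
Total: 5,868.11 + 0.00 + 333.38 = 6,201.49

6,201.49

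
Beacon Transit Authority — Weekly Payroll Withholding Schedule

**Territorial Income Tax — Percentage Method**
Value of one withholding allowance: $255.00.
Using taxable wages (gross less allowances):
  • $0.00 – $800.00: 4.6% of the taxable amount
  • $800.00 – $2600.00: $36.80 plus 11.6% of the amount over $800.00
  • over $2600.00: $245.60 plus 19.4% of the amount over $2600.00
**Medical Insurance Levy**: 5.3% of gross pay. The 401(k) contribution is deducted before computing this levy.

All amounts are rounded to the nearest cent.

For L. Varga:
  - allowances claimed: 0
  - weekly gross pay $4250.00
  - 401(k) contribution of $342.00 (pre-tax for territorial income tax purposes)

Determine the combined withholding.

$706.47

Territorial Income Tax: taxable = $4250.00 − $342.00 = $3908.00
  $245.60 + 19.4% × ($3908.00 − $2600.00) = $245.60 + 19.4% × $1308.00 = $499.35
Medical Insurance Levy: 5.3% × $3908.00 = $207.12
Total: $499.35 + $207.12 = $706.47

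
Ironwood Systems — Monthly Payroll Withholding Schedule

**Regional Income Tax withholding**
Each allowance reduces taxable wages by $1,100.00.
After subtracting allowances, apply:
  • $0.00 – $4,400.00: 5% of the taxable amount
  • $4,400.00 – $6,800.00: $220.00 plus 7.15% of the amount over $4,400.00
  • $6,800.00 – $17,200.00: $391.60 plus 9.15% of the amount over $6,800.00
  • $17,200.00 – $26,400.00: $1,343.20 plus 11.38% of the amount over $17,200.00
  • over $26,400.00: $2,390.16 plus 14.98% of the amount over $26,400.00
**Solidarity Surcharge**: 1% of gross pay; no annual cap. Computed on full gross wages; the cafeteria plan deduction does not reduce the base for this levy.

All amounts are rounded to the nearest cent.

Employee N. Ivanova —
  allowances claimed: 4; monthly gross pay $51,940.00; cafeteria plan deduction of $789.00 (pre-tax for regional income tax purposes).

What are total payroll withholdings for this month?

Regional Income Tax: taxable = $51,940.00 − $789.00 − 4×$1,100.00 = $46,751.00
  $2,390.16 + 14.98% × ($46,751.00 − $26,400.00) = $2,390.16 + 14.98% × $20,351.00 = $5,438.74
Solidarity Surcharge: 1% × $51,940.00 = $519.40
Total: $5,438.74 + $519.40 = $5,958.14

$5,958.14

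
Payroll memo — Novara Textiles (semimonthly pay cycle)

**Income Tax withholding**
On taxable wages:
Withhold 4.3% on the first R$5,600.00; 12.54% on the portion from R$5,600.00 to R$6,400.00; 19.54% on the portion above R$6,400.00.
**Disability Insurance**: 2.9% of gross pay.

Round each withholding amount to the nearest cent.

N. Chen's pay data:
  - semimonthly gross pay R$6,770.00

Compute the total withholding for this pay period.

Income Tax: taxable = R$6,770.00
  R$341.12 + 19.54% × (R$6,770.00 − R$6,400.00) = R$341.12 + 19.54% × R$370.00 = R$413.42
Disability Insurance: 2.9% × R$6,770.00 = R$196.33
Total: R$413.42 + R$196.33 = R$609.75

R$609.75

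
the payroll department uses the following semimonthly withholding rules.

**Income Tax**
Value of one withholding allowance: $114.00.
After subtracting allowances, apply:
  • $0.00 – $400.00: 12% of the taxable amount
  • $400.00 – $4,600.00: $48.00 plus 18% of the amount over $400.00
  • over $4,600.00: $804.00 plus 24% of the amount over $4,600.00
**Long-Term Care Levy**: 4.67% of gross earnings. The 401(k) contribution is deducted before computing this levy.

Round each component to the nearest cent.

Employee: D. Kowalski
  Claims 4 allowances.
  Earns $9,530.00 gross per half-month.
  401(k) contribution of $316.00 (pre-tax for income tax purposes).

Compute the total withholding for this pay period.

$2,232.21

Income Tax: taxable = $9,530.00 − $316.00 − 4×$114.00 = $8,758.00
  $804.00 + 24% × ($8,758.00 − $4,600.00) = $804.00 + 24% × $4,158.00 = $1,801.92
Long-Term Care Levy: 4.67% × $9,214.00 = $430.29
Total: $1,801.92 + $430.29 = $2,232.21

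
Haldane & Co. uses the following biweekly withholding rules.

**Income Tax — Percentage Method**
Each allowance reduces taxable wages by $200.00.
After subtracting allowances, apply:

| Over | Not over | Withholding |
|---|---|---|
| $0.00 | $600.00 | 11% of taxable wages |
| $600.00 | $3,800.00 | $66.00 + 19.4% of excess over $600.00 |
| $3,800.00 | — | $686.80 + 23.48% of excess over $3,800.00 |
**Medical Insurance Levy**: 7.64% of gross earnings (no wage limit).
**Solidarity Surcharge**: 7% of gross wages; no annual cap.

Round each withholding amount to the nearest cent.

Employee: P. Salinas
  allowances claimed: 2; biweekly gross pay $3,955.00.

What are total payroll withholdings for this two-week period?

$1,218.28

Income Tax: taxable = $3,955.00 − 2×$200.00 = $3,555.00
  $66.00 + 19.4% × ($3,555.00 − $600.00) = $66.00 + 19.4% × $2,955.00 = $639.27
Medical Insurance Levy: 7.64% × $3,955.00 = $302.16
Solidarity Surcharge: 7% × $3,955.00 = $276.85
Total: $639.27 + $302.16 + $276.85 = $1,218.28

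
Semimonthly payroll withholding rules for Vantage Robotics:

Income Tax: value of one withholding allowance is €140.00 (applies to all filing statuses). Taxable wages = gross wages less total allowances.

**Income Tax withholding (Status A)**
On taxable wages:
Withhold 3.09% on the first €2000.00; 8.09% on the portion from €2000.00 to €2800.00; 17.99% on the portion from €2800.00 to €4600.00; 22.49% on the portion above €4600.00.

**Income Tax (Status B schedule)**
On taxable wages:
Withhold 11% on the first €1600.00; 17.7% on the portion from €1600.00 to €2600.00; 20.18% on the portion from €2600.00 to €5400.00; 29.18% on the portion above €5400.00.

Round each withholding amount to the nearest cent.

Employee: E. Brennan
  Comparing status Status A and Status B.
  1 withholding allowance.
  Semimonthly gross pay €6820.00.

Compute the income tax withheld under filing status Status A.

Income Tax (Status A): taxable = €6820.00 − 1×€140.00 = €6680.00
  €450.34 + 22.49% × (€6680.00 − €4600.00) = €450.34 + 22.49% × €2080.00 = €918.13

€918.13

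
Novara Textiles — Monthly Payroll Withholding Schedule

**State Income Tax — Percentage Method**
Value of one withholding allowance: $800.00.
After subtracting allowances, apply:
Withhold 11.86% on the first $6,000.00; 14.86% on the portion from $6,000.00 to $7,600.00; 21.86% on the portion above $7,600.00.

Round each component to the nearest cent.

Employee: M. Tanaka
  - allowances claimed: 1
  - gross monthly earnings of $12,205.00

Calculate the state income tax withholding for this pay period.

State Income Tax: taxable = $12,205.00 − 1×$800.00 = $11,405.00
  $949.36 + 21.86% × ($11,405.00 − $7,600.00) = $949.36 + 21.86% × $3,805.00 = $1,781.13

$1,781.13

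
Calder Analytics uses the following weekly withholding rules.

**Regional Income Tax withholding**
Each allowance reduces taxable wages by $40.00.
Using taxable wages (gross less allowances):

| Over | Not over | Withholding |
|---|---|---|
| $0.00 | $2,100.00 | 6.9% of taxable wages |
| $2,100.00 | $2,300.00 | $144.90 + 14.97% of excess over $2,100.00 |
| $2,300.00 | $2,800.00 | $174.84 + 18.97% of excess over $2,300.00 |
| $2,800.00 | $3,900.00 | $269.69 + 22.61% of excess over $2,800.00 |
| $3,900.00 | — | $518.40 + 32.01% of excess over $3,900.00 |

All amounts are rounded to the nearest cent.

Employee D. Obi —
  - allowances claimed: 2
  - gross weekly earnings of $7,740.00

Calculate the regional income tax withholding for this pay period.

$1,721.98

Regional Income Tax: taxable = $7,740.00 − 2×$40.00 = $7,660.00
  $518.40 + 32.01% × ($7,660.00 − $3,900.00) = $518.40 + 32.01% × $3,760.00 = $1,721.98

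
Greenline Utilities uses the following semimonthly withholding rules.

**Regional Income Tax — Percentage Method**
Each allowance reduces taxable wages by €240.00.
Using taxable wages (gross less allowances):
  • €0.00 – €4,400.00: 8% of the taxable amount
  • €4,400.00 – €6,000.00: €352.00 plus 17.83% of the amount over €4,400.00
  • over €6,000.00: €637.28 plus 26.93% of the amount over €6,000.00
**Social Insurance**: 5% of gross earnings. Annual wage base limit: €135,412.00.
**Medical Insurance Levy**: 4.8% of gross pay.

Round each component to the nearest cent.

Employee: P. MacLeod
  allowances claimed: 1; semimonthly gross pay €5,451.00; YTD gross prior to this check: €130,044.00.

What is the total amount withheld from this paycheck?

€1,026.65

Regional Income Tax: taxable = €5,451.00 − 1×€240.00 = €5,211.00
  €352.00 + 17.83% × (€5,211.00 − €4,400.00) = €352.00 + 17.83% × €811.00 = €496.60
Social Insurance: cap €135,412.00 − YTD €130,044.00 = €5,368.00 subject; 5% × €5,368.00 = €268.40
Medical Insurance Levy: 4.8% × €5,451.00 = €261.65
Total: €496.60 + €268.40 + €261.65 = €1,026.65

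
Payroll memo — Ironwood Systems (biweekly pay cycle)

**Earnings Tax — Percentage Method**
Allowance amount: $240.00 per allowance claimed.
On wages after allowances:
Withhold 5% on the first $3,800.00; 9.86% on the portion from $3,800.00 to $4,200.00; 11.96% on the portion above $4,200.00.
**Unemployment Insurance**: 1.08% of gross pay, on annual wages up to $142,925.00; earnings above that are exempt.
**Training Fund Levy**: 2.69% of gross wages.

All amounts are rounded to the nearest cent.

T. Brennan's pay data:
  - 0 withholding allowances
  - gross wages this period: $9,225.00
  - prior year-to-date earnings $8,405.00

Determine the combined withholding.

$1,178.21

Earnings Tax: taxable = $9,225.00
  $229.44 + 11.96% × ($9,225.00 − $4,200.00) = $229.44 + 11.96% × $5,025.00 = $830.43
Unemployment Insurance: 1.08% × $9,225.00 = $99.63
Training Fund Levy: 2.69% × $9,225.00 = $248.15
Total: $830.43 + $99.63 + $248.15 = $1,178.21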